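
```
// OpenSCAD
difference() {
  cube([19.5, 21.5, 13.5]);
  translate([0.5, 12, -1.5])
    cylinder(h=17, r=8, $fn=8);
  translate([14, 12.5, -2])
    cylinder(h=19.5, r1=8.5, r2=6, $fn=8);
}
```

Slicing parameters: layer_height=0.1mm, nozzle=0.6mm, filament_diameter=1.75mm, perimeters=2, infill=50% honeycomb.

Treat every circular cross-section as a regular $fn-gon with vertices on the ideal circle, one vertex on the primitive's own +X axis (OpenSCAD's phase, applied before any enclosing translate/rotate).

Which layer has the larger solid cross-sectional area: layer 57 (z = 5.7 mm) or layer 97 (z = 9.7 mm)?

layer 97 (z = 9.7 mm)

Layer 57 (z = 5.7): the cube is present — its section is the full 19.5×21.5 rectangle (area 419.25 mm²); the cylinder at (0.5, 12): section is a regular 8-gon, circumradius r=8 (area = (8/2)·8.000²·sin(360°/8) = 181.02 mm²); the cone at (14, 12.5): at t=0.395 of its height the radius interpolates to r₁+(r₂−r₁)t = 7.513, giving a regular 8-gon of that circumradius (area = (8/2)·7.513²·sin(360°/8) = 159.64 mm²); After the difference (first − rest): starting from the 19.5×21.5 cube (419.25 mm²), the r=8 cylinder at (0.5, 12) partially overlaps it — only the 98.41 mm² overlap (of its 181.02 mm²) is removed, clipping the outline; the cone at (14, 12.5) partially overlaps it — only the 145.02 mm² overlap (of its 159.64 mm²) is removed, clipping the outline — area = 175.82 mm². So its area = 175.82 mm². Layer 97 (z = 9.7): the 19.5×21.5 cube contributes its full rectangle (area 419.25 mm²); the cylinder at (0.5, 12): section is a regular 8-gon, circumradius r=8 (area = (8/2)·8.000²·sin(360°/8) = 181.02 mm²); the cone at (14, 12.5) contributes a regular 8-gon of circumradius 7.000 (interpolated between r1=8.5 and r2=6 at t=0.600) (area = (8/2)·7.000²·sin(360°/8) = 138.59 mm²); After the difference (first − rest): starting from the 19.5×21.5 cube (419.25 mm²), the r=8 cylinder at (0.5, 12) partially overlaps it — only the 98.41 mm² overlap (of its 181.02 mm²) is removed, clipping the outline; the cone at (14, 12.5) partially overlaps it — only the 130.50 mm² overlap (of its 138.59 mm²) is removed, clipping the outline — area = 190.35 mm². So its area = 190.35 mm². Layer 97 is larger (190.35 vs 175.82 mm²).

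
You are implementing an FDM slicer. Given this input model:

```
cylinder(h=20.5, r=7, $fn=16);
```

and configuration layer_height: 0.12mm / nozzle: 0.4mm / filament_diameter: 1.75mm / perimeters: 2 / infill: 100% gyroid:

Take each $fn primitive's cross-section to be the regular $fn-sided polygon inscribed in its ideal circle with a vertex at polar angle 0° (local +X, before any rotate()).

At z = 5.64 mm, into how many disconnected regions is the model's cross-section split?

At z = 5.64 mm: the r=7 cylinder gives a regular 16-gon of circumradius 7 (constant along its height). The result has 1 disconnected region.

1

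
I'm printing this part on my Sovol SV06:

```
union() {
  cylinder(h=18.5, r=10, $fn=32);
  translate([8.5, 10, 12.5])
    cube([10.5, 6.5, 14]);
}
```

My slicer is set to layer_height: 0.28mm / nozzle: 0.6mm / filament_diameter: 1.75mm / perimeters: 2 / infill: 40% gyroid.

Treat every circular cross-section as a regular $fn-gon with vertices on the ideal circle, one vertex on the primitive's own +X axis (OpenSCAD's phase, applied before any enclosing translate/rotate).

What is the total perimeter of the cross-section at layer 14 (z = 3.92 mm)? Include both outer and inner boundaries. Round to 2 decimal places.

At z = 3.92 mm: the r=10 cylinder contributes a regular 32-gon of circumradius 10 (perimeter = 2·32·10.000·sin(180°/32) = 62.73 mm); the cube at (8.5, 10) is not intersected at this z (z outside [12.5, 26.5]); Merging all regions: only the r=10 cylinder is present, so the union is just that shape — boundary = 62.73 mm. Overall, the cross-section is a single solid region. Total boundary length (outer) = 62.73 mm.

62.73 mm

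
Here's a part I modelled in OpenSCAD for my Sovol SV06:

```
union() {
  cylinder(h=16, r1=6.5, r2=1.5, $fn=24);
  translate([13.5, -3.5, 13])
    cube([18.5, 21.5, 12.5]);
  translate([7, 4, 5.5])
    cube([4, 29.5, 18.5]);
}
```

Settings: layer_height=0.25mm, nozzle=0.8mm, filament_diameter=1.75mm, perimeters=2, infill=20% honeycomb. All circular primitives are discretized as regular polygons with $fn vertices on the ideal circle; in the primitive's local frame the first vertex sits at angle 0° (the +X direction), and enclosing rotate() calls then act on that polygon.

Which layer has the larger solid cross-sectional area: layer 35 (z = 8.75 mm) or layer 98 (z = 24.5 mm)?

Layer 35 (z = 8.75): the cone contributes a regular 24-gon of circumradius 3.766 (interpolated between r1=6.5 and r2=1.5 at t=0.547) (area = (24/2)·3.766²·sin(360°/24) = 44.04 mm²); the cube at (13.5, -3.5) is not intersected at this z (z outside [13, 25.5]); the cube at (7, 4) is present — its section is the full 4×29.5 rectangle (area 118.00 mm²); Combining (union): the 2 present regions are separate (no shared area or edge), so areas and boundary lengths simply add and each stays a separate island — area = 162.04 mm². So its area = 162.04 mm². Layer 98 (z = 24.5): the cone is absent (z outside [0, 16]); the cube at (13.5, -3.5) is present — its section is the full 18.5×21.5 rectangle (area 397.75 mm²); the cube at (7, 4) is absent (z outside [5.5, 24]); Combining (union): only the 18.5×21.5 cube at (13.5, -3.5) is present, so the union is just that shape — area = 397.75 mm². So its area = 397.75 mm². Layer 98 is larger (397.75 vs 162.04 mm²).

layer 98 (z = 24.5 mm)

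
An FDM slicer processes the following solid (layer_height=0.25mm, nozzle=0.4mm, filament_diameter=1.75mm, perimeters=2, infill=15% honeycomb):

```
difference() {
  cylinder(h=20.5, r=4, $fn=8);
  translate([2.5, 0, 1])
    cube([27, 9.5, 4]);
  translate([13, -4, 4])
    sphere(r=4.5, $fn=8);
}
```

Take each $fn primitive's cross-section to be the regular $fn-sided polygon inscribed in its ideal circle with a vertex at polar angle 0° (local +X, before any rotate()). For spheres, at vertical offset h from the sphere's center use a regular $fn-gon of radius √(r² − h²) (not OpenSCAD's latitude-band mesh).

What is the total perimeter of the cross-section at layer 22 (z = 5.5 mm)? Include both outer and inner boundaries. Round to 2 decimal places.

At z = 5.5 mm: the r=4 cylinder contributes a regular 8-gon of circumradius 4 (perimeter = 2·8·4.000·sin(180°/8) = 24.49 mm); the cube at (2.5, 0) is not intersected at this z (z outside [1, 5]); the sphere at (13, -4): section is a regular 8-gon, circumradius = √(r²−h²) = √(4.5²−1.5²) = 4.243 (perimeter = 2·8·4.243·sin(180°/8) = 25.98 mm); Subtracting the remaining from the first: starting from the r=4 cylinder, the r=4.5 sphere at (13, -4) misses the remaining region (no effect) — boundary = 24.49 mm. Overall, the cross-section is a single solid region. Total boundary length (outer) = 24.49 mm.

24.49 mm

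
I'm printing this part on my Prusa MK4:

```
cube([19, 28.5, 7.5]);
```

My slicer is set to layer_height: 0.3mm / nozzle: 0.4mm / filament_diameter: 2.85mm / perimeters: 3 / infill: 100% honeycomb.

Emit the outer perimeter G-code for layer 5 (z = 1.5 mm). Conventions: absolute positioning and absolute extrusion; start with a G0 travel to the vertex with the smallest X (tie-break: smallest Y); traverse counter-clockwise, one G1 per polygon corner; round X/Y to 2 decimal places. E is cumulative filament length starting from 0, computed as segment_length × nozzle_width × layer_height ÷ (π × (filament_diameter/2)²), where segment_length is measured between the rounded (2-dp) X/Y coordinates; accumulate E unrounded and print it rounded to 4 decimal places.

At z = 1.5 mm: the cube is present — its section is the full 19×28.5 rectangle. The outline is a single polygon with 4 vertices. Extrusion per mm of travel: 0.4 × 0.3 / (π × 1.425²) = 0.018811. Accumulating E over each segment gives final E = 1.7870.

G0 X0.00 Y0.00 Z1.50
G1 X19.00 Y0.00 E0.3574
G1 X19.00 Y28.50 E0.8935
G1 X0.00 Y28.50 E1.2509
G1 X0.00 Y0.00 E1.7870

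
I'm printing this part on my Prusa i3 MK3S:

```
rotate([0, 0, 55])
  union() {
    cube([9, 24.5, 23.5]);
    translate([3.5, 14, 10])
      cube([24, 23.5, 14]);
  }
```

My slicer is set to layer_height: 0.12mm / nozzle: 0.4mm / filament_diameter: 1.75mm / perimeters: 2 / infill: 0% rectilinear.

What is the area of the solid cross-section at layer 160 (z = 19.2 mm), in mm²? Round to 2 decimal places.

726.75 mm²

At z = 19.2 mm: the cube (footprint 9×24.5) is included at this height (area 220.50 mm²); the 24×23.5 cube at (3.5, 14) contributes its full rectangle (area 564.00 mm²); Merging all regions: the regions partially overlap — summed areas 784.50 mm² minus the doubly-counted overlap 57.75 mm² gives 726.75 mm² — area = 726.75 mm²; (whole slice rotated 55° about Z — lengths, areas and connectivity unchanged). Overall, the cross-section is a single solid region. Net area = 726.75 mm².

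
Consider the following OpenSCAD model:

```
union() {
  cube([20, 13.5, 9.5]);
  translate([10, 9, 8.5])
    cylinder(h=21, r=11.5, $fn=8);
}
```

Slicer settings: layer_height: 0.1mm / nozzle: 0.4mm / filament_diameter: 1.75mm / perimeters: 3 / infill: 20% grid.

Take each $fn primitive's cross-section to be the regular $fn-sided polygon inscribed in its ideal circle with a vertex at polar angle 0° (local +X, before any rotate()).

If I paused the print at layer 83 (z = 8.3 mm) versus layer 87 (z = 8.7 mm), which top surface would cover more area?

layer 87 (z = 8.7 mm)

Layer 83 (z = 8.3): the cube (footprint 20×13.5) is included at this height (area 270.00 mm²); the cylinder at (10, 9) is absent (z outside [8.5, 29.5]); Combining (union): only the 20×13.5 cube is present, so the union is just that shape — area = 270.00 mm². So its area = 270.00 mm². Layer 87 (z = 8.7): the cube (footprint 20×13.5) is included at this height (area 270.00 mm²); the r=11.5 cylinder at (10, 9) gives a regular 8-gon of circumradius 11.5 (constant along its height) (area = (8/2)·11.500²·sin(360°/8) = 374.06 mm²); Combining (union): the regions partially overlap — summed areas 644.06 mm² minus the doubly-counted overlap 256.19 mm² gives 387.87 mm² — area = 387.87 mm². So its area = 387.87 mm². Layer 87 is larger (387.87 vs 270.00 mm²).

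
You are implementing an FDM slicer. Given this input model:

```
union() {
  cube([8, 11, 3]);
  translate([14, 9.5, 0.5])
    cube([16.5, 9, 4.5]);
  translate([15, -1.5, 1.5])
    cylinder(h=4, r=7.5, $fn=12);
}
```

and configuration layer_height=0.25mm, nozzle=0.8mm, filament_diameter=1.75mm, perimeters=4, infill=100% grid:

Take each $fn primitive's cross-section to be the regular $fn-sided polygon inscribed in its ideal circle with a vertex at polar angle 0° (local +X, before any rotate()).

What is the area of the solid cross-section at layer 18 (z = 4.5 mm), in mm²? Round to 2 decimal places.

317.25 mm²

At z = 4.5 mm: the cube does not reach this height (z outside [0, 3]); the cube at (14, 9.5) is present — its section is the full 16.5×9 rectangle (area 148.50 mm²); the cylinder at (15, -1.5): section is a regular 12-gon, circumradius r=7.5 (area = (12/2)·7.500²·sin(360°/12) = 168.75 mm²); Taking the union: the 2 present regions are separate (no shared area or edge), so areas and boundary lengths simply add and each stays a separate island — area = 317.25 mm². Overall, the cross-section has 2 separate islands. Net area = 317.25 mm².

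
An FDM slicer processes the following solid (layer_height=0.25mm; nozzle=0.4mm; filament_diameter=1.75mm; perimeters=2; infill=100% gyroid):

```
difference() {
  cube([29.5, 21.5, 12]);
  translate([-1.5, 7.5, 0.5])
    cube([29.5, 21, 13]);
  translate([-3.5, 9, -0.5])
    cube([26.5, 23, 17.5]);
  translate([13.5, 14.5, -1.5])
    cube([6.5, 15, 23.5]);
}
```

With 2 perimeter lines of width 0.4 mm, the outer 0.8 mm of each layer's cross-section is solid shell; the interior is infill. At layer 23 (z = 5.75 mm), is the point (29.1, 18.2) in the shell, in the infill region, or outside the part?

shell

At z = 5.75 mm: the 29.5×21.5 cube contributes its full rectangle; the 29.5×21 cube at (-1.5, 7.5) contributes its full rectangle; the cube at (-3.5, 9) is present — its section is the full 26.5×23 rectangle; the cube at (13.5, 14.5) is present — its section is the full 6.5×15 rectangle; Taking the first minus the rest: starting from the 29.5×21.5 cube, the 29.5×21 cube at (-1.5, 7.5) partially overlaps it — only the 392.00 mm² overlap (of its 619.50 mm²) is removed, clipping the outline; the 26.5×23 cube at (-3.5, 9) misses the remaining region (no effect); the 6.5×15 cube at (13.5, 14.5) misses the remaining region (no effect) — 1 connected region. Overall, the cross-section is a single solid region. The nearest boundary edge runs (29.50, 21.50)→(29.50, 0.00); distance from the point to it = 0.40 mm. The point is inside the cross-section, 0.40 mm from the nearest boundary — within the 0.8 mm shell band (2 × 0.4).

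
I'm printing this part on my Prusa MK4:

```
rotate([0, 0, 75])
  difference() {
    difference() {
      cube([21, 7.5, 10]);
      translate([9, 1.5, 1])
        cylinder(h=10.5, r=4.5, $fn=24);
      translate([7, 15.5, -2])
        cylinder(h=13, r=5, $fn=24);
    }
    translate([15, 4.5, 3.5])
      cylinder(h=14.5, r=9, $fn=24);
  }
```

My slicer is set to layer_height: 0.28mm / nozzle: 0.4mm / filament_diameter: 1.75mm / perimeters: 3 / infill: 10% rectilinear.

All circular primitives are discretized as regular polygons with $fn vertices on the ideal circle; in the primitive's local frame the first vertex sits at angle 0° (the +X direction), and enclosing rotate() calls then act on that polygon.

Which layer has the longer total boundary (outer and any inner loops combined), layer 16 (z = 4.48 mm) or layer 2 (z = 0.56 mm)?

Layer 16 (z = 4.48): the cube is present — its section is the full 21×7.5 rectangle (perimeter 57.00 mm); the r=4.5 cylinder at (9, 1.5) contributes a regular 24-gon of circumradius 4.5 (perimeter = 2·24·4.500·sin(180°/24) = 28.19 mm); the r=5 cylinder at (7, 15.5) contributes a regular 24-gon of circumradius 5 (perimeter = 2·24·5.000·sin(180°/24) = 31.33 mm); After the difference (first − rest): starting from the 21×7.5 cube, the r=4.5 cylinder at (9, 1.5) partially overlaps it — only the 44.62 mm² overlap (of its 62.89 mm²) is removed, clipping the outline; the r=5 cylinder at (7, 15.5) misses the remaining region (no effect) — boundary = 65.76 mm; the r=9 cylinder at (15, 4.5) contributes a regular 24-gon of circumradius 9 (perimeter = 2·24·9.000·sin(180°/24) = 56.39 mm); After the difference (first − rest): starting from that combined region, the r=9 cylinder at (15, 4.5) partially overlaps it — only the 72.71 mm² overlap (of its 251.57 mm²) is removed, clipping the outline — boundary = 26.94 mm; (rotated 75° about Z; rotation is an isometry so areas/perimeters/island counts are preserved). So its perimeter = 26.94 mm. Layer 2 (z = 0.56): the 21×7.5 cube contributes its full rectangle (perimeter 57.00 mm); the cylinder at (9, 1.5) is absent (z outside [1, 11.5]); the cylinder at (7, 15.5): section is a regular 24-gon, circumradius r=5 (perimeter = 2·24·5.000·sin(180°/24) = 31.33 mm); Taking the first minus the rest: starting from the 21×7.5 cube, the r=5 cylinder at (7, 15.5) misses the remaining region (no effect) — boundary = 57.00 mm; the cylinder at (15, 4.5) is not intersected at this z (z outside [3.5, 18]); After the difference (first − rest): none of the subtracted shapes is present at this height, so that combined region is unchanged — boundary = 57.00 mm; (whole slice rotated 75° about Z — lengths, areas and connectivity unchanged). So its perimeter = 57.00 mm. Layer 2 is larger (57.00 vs 26.94 mm).

layer 2 (z = 0.56 mm)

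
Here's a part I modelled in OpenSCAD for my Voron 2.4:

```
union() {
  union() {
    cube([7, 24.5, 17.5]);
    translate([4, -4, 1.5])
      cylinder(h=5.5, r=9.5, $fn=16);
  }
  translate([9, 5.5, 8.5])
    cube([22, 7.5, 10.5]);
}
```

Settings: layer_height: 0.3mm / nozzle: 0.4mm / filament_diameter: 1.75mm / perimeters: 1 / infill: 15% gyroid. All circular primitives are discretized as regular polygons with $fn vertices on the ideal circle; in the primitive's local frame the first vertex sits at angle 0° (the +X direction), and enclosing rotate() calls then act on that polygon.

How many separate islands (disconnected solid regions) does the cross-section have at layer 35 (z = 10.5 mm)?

At z = 10.5 mm: the cube is present — its section is the full 7×24.5 rectangle; the cylinder at (4, -4) is absent (z outside [1.5, 7]); Taking the union: only the 7×24.5 cube is present, so the union is just that shape — 1 connected region; the 22×7.5 cube at (9, 5.5) contributes its full rectangle; Taking the union: the 2 present regions are separate (no shared area or edge), so areas and boundary lengths simply add and each stays a separate island — 2 connected regions. Overall, the cross-section has 2 separate islands. Island count = 2.

2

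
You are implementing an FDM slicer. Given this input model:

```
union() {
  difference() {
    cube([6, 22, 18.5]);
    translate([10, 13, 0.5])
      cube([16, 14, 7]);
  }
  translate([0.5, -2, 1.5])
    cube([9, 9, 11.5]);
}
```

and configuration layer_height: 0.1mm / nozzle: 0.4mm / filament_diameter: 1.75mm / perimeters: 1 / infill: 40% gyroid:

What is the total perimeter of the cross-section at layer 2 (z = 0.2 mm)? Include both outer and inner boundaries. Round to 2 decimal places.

56.00 mm

At z = 0.2 mm: the cube (footprint 6×22) is included at this height (perimeter 56.00 mm); the cube at (10, 13) is absent (z outside [0.5, 7.5]); Subtracting the remaining from the first: none of the subtracted shapes is present at this height, so the 6×22 cube is unchanged — boundary = 56.00 mm; the cube at (0.5, -2) does not reach this height (z outside [1.5, 13]); Taking the union: only the result so far is present, so the union is just that shape — boundary = 56.00 mm. Overall, the cross-section is a single solid region. Total boundary length (outer) = 56.00 mm.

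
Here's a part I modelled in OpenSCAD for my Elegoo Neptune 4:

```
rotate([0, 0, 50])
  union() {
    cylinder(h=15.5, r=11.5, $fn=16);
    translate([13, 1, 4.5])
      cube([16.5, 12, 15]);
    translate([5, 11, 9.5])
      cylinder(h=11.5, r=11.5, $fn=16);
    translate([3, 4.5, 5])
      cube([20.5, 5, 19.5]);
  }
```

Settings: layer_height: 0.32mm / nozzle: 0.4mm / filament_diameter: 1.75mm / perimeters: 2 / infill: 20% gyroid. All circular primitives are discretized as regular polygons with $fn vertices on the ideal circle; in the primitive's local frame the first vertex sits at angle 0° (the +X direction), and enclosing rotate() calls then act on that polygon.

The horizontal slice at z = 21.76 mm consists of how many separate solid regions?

1

At z = 21.76 mm: the cylinder is not intersected at this z (z outside [0, 15.5]); the cube at (13, 1) does not reach this height (z outside [4.5, 19.5]); the cylinder at (5, 11) is not intersected at this z (z outside [9.5, 21]); the cube at (3, 4.5) is present — its section is the full 20.5×5 rectangle; Taking the union: only the 20.5×5 cube at (3, 4.5) is present, so the union is just that shape — 1 connected region; (rotated 50° about Z; rotation is an isometry so areas/perimeters/island counts are preserved). The result has 1 disconnected region.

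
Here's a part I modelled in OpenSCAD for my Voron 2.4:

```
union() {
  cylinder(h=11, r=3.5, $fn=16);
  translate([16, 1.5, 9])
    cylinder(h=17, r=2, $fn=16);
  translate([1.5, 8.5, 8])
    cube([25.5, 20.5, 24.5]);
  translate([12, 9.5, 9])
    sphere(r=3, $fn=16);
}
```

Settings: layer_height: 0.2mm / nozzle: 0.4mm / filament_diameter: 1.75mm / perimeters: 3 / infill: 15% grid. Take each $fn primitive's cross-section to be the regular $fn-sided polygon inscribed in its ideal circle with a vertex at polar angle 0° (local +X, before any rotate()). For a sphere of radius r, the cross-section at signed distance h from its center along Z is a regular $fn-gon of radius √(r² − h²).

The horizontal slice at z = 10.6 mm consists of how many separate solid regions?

At z = 10.6 mm: the r=3.5 cylinder gives a regular 16-gon of circumradius 3.5 (constant along its height); the r=2 cylinder at (16, 1.5) contributes a regular 16-gon of circumradius 2; the cube at (1.5, 8.5) is present — its section is the full 25.5×20.5 rectangle; the sphere at (12, 9.5): section is a regular 16-gon, circumradius = √(r²−h²) = √(3²−1.6²) = 2.538; Merging all regions: the regions partially overlap (shared area 14.73 mm²), so overlapping operands fuse into one piece — 3 connected regions. The result has 3 disconnected regions.

3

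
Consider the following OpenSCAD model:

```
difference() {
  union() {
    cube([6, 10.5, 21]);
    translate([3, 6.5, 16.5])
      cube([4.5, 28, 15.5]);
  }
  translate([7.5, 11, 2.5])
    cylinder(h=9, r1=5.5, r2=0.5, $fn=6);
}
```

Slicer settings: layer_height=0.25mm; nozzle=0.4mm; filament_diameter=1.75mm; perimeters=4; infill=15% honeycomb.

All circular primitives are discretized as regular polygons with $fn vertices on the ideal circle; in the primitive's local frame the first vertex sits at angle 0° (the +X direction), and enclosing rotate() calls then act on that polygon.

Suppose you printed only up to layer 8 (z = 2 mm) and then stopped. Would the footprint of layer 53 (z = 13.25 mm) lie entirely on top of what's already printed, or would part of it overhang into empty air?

entirely on top

Compare the two slices. At z = 2: the cube is present — its section is the full 6×10.5 rectangle (area 63.00 mm²); the cube at (3, 6.5) does not reach this height (z outside [16.5, 32]); Combining (union): only the 6×10.5 cube is present, so the union is just that shape — area = 63.00 mm²; the cone at (7.5, 11) is not intersected at this z (z outside [2.5, 11.5]); After the difference (first − rest): none of the subtracted shapes is present at this height, so that combined region is unchanged — area = 63.00 mm². At z = 13.25: the 6×10.5 cube contributes its full rectangle (area 63.00 mm²); the cube at (3, 6.5) does not reach this height (z outside [16.5, 32]); Taking the union: only the 6×10.5 cube is present, so the union is just that shape — area = 63.00 mm²; the cone at (7.5, 11) is not intersected at this z (z outside [2.5, 11.5]); After the difference (first − rest): none of the subtracted shapes is present at this height, so that combined region is unchanged — area = 63.00 mm². Checking containment: the cross-section at z = 13.25 is a subset of the cross-section at z = 2.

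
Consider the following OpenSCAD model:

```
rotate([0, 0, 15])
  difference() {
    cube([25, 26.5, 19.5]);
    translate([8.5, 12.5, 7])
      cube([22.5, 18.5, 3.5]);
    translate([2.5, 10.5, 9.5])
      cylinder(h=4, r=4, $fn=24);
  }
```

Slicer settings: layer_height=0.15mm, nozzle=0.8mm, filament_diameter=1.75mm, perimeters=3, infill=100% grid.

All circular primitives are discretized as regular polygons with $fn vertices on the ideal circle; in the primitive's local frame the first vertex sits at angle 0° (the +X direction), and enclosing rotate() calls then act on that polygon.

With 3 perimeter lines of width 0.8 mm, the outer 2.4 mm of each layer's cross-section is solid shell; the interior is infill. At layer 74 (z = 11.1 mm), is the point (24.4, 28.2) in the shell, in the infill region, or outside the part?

At z = 11.1 mm: the 25×26.5 cube contributes its full rectangle; the cube at (8.5, 12.5) is absent (z outside [7, 10.5]); the cylinder at (2.5, 10.5): section is a regular 24-gon, circumradius r=4; After the difference (first − rest): starting from the 25×26.5 cube, the r=4 cylinder at (2.5, 10.5) partially overlaps it — only the 43.33 mm² overlap (of its 49.69 mm²) is removed, clipping the outline — 1 connected region; (rotated 15° about Z; rotation is an isometry so areas/perimeters/island counts are preserved). Overall, the cross-section is a single solid region. Undo the 15° rotation: the query point maps to (30.867, 20.924) in the un-rotated model frame. The nearest boundary edge runs (25.00, 26.50)→(25.00, 0.00); distance from the point to it = 5.87 mm. The point is not inside any of the regions above, so it lies outside the cross-section (5.87 mm from the nearest boundary).

outside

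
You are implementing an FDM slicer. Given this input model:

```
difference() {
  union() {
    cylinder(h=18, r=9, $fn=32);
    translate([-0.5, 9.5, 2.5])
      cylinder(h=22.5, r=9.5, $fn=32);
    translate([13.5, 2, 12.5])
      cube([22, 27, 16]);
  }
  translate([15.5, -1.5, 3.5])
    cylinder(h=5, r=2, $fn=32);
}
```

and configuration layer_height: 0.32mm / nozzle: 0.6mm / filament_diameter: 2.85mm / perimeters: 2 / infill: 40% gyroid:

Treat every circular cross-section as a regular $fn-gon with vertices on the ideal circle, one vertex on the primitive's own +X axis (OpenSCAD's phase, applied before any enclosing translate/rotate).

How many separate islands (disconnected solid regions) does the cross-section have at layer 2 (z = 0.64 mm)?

At z = 0.64 mm: the cylinder: section is a regular 32-gon, circumradius r=9; the cylinder at (-0.5, 9.5) is not intersected at this z (z outside [2.5, 25]); the cube at (13.5, 2) is not intersected at this z (z outside [12.5, 28.5]); Combining (union): only the r=9 cylinder is present, so the union is just that shape — 1 connected region; the cylinder at (15.5, -1.5) does not reach this height (z outside [3.5, 8.5]); Subtracting the remaining from the first: none of the subtracted shapes is present at this height, so that combined region is unchanged — 1 connected region. Overall, the cross-section is a single solid region. Island count = 1.

1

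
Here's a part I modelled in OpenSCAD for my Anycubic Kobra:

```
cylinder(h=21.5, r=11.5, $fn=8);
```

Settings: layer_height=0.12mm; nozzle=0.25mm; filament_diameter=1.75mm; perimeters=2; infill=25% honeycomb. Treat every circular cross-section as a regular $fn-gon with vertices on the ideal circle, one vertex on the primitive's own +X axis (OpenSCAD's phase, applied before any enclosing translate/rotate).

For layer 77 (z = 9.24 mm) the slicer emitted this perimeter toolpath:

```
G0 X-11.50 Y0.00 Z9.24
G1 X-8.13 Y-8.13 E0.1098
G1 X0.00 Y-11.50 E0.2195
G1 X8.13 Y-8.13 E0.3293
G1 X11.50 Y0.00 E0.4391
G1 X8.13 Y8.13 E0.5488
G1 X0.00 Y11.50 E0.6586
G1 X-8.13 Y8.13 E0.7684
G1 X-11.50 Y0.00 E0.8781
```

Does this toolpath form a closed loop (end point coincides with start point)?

yes

Start point (G0): (-11.50, 0.00). End point (last G1): the path returns to the start — closed.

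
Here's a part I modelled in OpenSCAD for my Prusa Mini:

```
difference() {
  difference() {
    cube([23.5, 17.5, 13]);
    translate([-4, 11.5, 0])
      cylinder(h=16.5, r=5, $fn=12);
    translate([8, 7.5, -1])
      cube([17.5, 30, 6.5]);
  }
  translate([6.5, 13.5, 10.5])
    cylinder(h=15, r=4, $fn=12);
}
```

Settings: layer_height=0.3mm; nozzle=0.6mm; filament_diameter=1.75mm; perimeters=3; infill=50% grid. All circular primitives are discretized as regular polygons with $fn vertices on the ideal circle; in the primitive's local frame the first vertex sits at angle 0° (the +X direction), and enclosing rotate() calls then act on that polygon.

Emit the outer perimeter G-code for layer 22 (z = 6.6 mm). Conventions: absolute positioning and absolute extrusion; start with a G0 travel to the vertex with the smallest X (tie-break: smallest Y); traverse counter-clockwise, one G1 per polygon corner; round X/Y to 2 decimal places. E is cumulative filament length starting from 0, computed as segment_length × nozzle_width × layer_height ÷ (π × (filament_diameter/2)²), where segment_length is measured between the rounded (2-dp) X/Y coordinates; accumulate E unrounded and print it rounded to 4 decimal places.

At z = 6.6 mm: the cube (footprint 23.5×17.5) is included at this height; the r=5 cylinder at (-4, 11.5) contributes a regular 12-gon of circumradius 5; the cube at (8, 7.5) does not reach this height (z outside [-1, 5.5]); Taking the first minus the rest: starting from the 23.5×17.5 cube, the r=5 cylinder at (-4, 11.5) partially overlaps it — only the 3.43 mm² overlap (of its 75.00 mm²) is removed, clipping the outline — 1 connected region; the cylinder at (6.5, 13.5) does not reach this height (z outside [10.5, 25.5]); Subtracting the remaining from the first: none of the subtracted shapes is present at this height, so that combined region is unchanged — 1 connected region. The outline is a single polygon with 9 vertices. Extrusion per mm of travel: 0.6 × 0.3 / (π × 0.875²) = 0.074835. Accumulating E over each segment gives final E = 6.1702.

G0 X0.00 Y0.00 Z6.60
G1 X23.50 Y0.00 E1.7586
G1 X23.50 Y17.50 E3.0682
G1 X0.00 Y17.50 E4.8269
G1 X0.00 Y14.33 E5.0641
G1 X0.33 Y14.00 E5.0990
G1 X1.00 Y11.50 E5.2927
G1 X0.33 Y9.00 E5.4864
G1 X0.00 Y8.67 E5.5213
G1 X0.00 Y0.00 E6.1702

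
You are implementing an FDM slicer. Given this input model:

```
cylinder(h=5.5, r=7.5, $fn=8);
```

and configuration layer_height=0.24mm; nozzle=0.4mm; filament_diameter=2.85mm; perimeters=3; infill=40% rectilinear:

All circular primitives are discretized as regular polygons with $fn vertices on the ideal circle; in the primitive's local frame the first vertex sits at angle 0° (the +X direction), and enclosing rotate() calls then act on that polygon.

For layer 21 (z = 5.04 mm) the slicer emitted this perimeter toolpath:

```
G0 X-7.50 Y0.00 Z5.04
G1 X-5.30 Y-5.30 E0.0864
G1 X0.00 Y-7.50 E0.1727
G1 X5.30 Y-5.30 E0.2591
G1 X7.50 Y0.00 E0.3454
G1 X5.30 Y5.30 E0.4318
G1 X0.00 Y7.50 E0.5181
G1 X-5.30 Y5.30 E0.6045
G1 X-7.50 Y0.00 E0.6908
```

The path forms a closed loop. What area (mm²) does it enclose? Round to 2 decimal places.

159.00 mm²

Apply the shoelace formula to the sequence of (X, Y) vertices; enclosed area = 159.00 mm².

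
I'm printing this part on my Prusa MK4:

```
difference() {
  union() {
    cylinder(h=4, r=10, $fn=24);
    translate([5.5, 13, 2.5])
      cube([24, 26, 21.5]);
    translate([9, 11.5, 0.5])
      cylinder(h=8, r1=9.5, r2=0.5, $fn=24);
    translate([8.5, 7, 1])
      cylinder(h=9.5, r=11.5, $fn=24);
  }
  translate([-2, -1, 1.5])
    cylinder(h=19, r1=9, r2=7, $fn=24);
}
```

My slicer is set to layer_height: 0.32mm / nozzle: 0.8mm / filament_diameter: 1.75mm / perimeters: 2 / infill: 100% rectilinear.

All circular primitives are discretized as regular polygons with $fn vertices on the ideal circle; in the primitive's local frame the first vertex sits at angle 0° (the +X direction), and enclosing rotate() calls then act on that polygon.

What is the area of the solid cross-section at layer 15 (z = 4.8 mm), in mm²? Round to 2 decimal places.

At z = 4.8 mm: the cylinder does not reach this height (z outside [0, 4]); the cube at (5.5, 13) (footprint 24×26) is included at this height (area 624.00 mm²); the cone at (9, 11.5): at t=0.537 of its height the radius interpolates to r₁+(r₂−r₁)t = 4.663, giving a regular 24-gon of that circumradius (area = (24/2)·4.663²·sin(360°/24) = 67.52 mm²); the r=11.5 cylinder at (8.5, 7) contributes a regular 24-gon of circumradius 11.5 (area = (24/2)·11.500²·sin(360°/24) = 410.75 mm²); Taking the union: the regions partially overlap — summed areas 1102.26 mm² minus the doubly-counted overlap 120.78 mm² gives 981.48 mm² — area = 981.48 mm²; the cone at (-2, -1) contributes a regular 24-gon of circumradius 8.653 (interpolated between r1=9 and r2=7 at t=0.174) (area = (24/2)·8.653²·sin(360°/24) = 232.53 mm²); Subtracting the remaining from the first: starting from the result so far (981.48 mm²), the cone at (-2, -1) partially overlaps it — only the 70.33 mm² overlap (of its 232.53 mm²) is removed, clipping the outline — area = 911.15 mm². Overall, the cross-section is a single solid region. Net area = 911.15 mm².

911.15 mm²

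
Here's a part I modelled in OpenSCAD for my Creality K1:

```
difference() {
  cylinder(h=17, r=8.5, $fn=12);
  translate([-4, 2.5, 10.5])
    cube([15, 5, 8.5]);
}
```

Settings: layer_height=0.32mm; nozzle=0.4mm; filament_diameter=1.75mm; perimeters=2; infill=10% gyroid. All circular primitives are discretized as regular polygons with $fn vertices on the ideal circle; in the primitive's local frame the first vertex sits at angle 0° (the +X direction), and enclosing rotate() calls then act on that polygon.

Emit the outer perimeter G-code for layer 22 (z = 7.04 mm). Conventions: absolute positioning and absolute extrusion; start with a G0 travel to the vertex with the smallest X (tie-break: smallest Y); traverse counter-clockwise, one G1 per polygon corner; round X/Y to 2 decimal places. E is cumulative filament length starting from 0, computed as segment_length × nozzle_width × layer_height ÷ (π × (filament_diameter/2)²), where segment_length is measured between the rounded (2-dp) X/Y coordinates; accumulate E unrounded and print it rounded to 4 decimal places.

G0 X-8.50 Y0.00 Z7.04
G1 X-7.36 Y-4.25 E0.2342
G1 X-4.25 Y-7.36 E0.4682
G1 X0.00 Y-8.50 E0.7024
G1 X4.25 Y-7.36 E0.9365
G1 X7.36 Y-4.25 E1.1706
G1 X8.50 Y0.00 E1.4048
G1 X7.36 Y4.25 E1.6389
G1 X4.25 Y7.36 E1.8730
G1 X0.00 Y8.50 E2.1072
G1 X-4.25 Y7.36 E2.3413
G1 X-7.36 Y4.25 E2.5754
G1 X-8.50 Y0.00 E2.8095

At z = 7.04 mm: the r=8.5 cylinder gives a regular 12-gon of circumradius 8.5 (constant along its height); the cube at (-4, 2.5) is not intersected at this z (z outside [10.5, 19]); Subtracting the remaining from the first: none of the subtracted shapes is present at this height, so the r=8.5 cylinder is unchanged — 1 connected region. The outline is a single polygon with 12 vertices. Extrusion per mm of travel: 0.4 × 0.32 / (π × 0.875²) = 0.053216. Accumulating E over each segment gives final E = 2.8095.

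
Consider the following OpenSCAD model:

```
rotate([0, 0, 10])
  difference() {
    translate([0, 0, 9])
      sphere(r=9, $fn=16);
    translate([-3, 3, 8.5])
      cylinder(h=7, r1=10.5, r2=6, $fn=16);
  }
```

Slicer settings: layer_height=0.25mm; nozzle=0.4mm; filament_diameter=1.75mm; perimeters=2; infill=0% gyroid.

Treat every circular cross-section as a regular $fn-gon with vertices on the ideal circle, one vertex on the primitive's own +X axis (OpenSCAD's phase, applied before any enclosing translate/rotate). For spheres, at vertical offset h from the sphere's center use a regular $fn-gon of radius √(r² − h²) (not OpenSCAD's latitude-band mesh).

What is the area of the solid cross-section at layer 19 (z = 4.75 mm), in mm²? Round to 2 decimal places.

192.68 mm²

At z = 4.75 mm: the sphere: section is a regular 16-gon, circumradius = √(r²−h²) = √(9²−4.25²) = 7.933 (area = (16/2)·7.933²·sin(360°/16) = 192.68 mm²); the cone at (-3, 3) is not intersected at this z (z outside [8.5, 15.5]); After the difference (first − rest): none of the subtracted shapes is present at this height, so the r=9 sphere is unchanged — area = 192.68 mm²; (rotated 10° about Z; rotation is an isometry so areas/perimeters/island counts are preserved). Overall, the cross-section is a single solid region. Net area = 192.68 mm².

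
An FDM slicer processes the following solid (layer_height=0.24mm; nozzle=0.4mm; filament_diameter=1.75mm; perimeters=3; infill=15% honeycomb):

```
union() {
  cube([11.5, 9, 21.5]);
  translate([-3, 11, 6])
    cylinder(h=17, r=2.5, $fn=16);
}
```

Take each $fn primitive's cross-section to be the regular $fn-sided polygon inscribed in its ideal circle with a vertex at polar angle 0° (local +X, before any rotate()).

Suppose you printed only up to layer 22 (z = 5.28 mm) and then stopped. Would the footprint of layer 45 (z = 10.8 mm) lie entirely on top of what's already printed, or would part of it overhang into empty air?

part overhangs

Compare the two slices. At z = 5.28: the 11.5×9 cube contributes its full rectangle (area 103.50 mm²); the cylinder at (-3, 11) is absent (z outside [6, 23]); Merging all regions: only the 11.5×9 cube is present, so the union is just that shape — area = 103.50 mm². At z = 10.8: the 11.5×9 cube contributes its full rectangle (area 103.50 mm²); the cylinder at (-3, 11): section is a regular 16-gon, circumradius r=2.5 (area = (16/2)·2.500²·sin(360°/16) = 19.13 mm²); Merging all regions: the 2 present regions are separate (no shared area or edge), so areas and boundary lengths simply add and each stays a separate island — area = 122.63 mm². Checking containment: at z = 10.8 the cross-section extends beyond the z = 5.28 cross-section by about 19.13 mm².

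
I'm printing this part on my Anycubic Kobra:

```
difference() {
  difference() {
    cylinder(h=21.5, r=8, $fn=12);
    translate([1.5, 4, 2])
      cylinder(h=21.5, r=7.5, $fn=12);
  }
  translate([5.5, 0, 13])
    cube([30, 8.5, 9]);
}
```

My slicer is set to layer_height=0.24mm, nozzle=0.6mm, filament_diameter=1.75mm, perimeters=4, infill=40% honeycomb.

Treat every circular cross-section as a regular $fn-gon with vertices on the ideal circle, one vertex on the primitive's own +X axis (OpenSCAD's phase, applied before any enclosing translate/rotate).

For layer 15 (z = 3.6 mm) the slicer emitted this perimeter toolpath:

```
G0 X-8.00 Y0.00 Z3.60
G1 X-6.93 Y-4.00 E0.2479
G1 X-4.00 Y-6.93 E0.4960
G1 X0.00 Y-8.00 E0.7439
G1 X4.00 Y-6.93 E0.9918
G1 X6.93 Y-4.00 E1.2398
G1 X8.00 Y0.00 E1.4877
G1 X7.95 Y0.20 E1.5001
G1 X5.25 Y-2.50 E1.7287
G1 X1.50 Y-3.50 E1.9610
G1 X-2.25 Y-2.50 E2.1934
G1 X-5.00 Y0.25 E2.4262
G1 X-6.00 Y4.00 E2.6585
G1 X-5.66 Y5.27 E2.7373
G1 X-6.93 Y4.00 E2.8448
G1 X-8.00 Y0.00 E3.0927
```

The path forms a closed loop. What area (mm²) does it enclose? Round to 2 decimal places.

75.91 mm²

Apply the shoelace formula to the sequence of (X, Y) vertices; enclosed area = 75.91 mm².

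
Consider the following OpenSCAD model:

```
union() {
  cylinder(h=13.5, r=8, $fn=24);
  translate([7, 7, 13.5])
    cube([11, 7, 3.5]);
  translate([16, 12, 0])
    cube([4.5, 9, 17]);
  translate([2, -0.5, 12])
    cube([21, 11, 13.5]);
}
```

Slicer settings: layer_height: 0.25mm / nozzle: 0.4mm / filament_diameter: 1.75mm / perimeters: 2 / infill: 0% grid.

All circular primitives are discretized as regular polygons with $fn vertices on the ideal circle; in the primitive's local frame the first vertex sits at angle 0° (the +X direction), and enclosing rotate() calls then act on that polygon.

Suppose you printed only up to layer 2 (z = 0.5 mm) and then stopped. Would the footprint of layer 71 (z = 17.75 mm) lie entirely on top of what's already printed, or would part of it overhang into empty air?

Compare the two slices. At z = 0.5: the r=8 cylinder gives a regular 24-gon of circumradius 8 (constant along its height) (area = (24/2)·8.000²·sin(360°/24) = 198.77 mm²); the cube at (7, 7) does not reach this height (z outside [13.5, 17]); the 4.5×9 cube at (16, 12) contributes its full rectangle (area 40.50 mm²); the cube at (2, -0.5) does not reach this height (z outside [12, 25.5]); Taking the union: the 2 present regions are separate (no shared area or edge), so areas and boundary lengths simply add and each stays a separate island — area = 239.27 mm². At z = 17.75: the cylinder is not intersected at this z (z outside [0, 13.5]); the cube at (7, 7) is absent (z outside [13.5, 17]); the cube at (16, 12) is not intersected at this z (z outside [0, 17]); the cube at (2, -0.5) is present — its section is the full 21×11 rectangle (area 231.00 mm²); Taking the union: only the 21×11 cube at (2, -0.5) is present, so the union is just that shape — area = 231.00 mm². Checking containment: at z = 17.75 the cross-section extends beyond the z = 0.5 cross-section by about 194.06 mm².

part overhangs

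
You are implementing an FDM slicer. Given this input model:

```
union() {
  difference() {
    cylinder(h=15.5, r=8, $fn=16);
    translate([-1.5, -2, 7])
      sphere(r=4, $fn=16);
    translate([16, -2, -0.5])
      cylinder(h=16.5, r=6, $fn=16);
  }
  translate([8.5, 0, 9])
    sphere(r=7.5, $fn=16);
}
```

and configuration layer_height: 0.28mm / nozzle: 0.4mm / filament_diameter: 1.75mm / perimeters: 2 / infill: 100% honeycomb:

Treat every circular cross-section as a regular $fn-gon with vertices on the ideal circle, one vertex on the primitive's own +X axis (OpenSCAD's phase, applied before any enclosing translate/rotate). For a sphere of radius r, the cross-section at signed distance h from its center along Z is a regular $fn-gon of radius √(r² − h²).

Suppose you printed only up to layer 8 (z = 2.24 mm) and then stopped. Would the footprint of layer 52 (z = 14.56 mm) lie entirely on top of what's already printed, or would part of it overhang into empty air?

part overhangs

Compare the two slices. At z = 2.24: the cylinder: section is a regular 16-gon, circumradius r=8 (area = (16/2)·8.000²·sin(360°/16) = 195.93 mm²); the sphere at (-1.5, -2) is not intersected at this z (|z−center|=4.760 > r=4); the cylinder at (16, -2): section is a regular 16-gon, circumradius r=6 (area = (16/2)·6.000²·sin(360°/16) = 110.21 mm²); After the difference (first − rest): starting from the r=8 cylinder (195.93 mm²), the r=6 cylinder at (16, -2) misses the remaining region (no effect) — area = 195.93 mm²; the r=7.5 sphere at (8.5, 0) contributes a regular 16-gon of circumradius √(7.5²−6.76²) = 3.248 (area = (16/2)·3.248²·sin(360°/16) = 32.31 mm²); Taking the union: the regions partially overlap — summed areas 228.24 mm² minus the doubly-counted overlap 11.06 mm² gives 217.18 mm² — area = 217.18 mm². At z = 14.56: the r=8 cylinder gives a regular 16-gon of circumradius 8 (constant along its height) (area = (16/2)·8.000²·sin(360°/16) = 195.93 mm²); the sphere at (-1.5, -2) does not reach this height (|z−center|=7.560 > r=4); the r=6 cylinder at (16, -2) gives a regular 16-gon of circumradius 6 (constant along its height) (area = (16/2)·6.000²·sin(360°/16) = 110.21 mm²); Taking the first minus the rest: starting from the r=8 cylinder (195.93 mm²), the r=6 cylinder at (16, -2) misses the remaining region (no effect) — area = 195.93 mm²; the r=7.5 sphere at (8.5, 0) slices to a regular 16-gon of circumradius 5.034 (√(r²−h²) with h=5.56 from center) (area = (16/2)·5.034²·sin(360°/16) = 77.57 mm²); Taking the union: the regions partially overlap — summed areas 273.50 mm² minus the doubly-counted overlap 27.94 mm² gives 245.56 mm² — area = 245.56 mm². Checking containment: at z = 14.56 the cross-section extends beyond the z = 2.24 cross-section by about 28.38 mm².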